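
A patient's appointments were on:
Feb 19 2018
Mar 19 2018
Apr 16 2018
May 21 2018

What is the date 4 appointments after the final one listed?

These are Mondays at 28- or 35-day spacing (28, 28, 35).
The pattern: 3rd Monday of the month.
June 2018 — 3rd Monday is Jun 18 2018.
July 2018 — 3rd Monday is Jul 16 2018.
3rd Monday of August 2018: Aug 20 2018.
September 2018 — 3rd Monday is Sep 17 2018.

Sep 17 2018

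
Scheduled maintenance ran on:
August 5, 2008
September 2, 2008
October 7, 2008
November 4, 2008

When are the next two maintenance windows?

All dates are Tuesdays, 28, 35, 28 days apart.
Specifically, the 1st Tuesday of each month.
1st Tuesday of December 2008: December 2, 2008.
January 2009 — 1st Tuesday is January 6, 2009.

December 2, 2008; January 6, 2009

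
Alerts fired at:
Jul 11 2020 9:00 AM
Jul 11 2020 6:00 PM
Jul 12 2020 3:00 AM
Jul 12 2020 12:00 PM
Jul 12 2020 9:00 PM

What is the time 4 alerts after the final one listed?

Jul 14 2020 9:00 AM

Gaps: 9, 9, 9, 9 hours — each event is 9 hours after the previous one.
Jul 12 2020 9:00 PM + 9 h = Jul 13 2020 6:00 AM.
Jul 13 2020 6:00 AM + 9 h = Jul 13 2020 3:00 PM.
Jul 13 2020 3:00 PM + 9 h = Jul 14 2020 12:00 AM.
Jul 14 2020 12:00 AM + 9 h = Jul 14 2020 9:00 AM.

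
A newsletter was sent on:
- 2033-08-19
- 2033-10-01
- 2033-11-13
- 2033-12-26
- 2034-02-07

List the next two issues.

Every event comes 43 days after the last (43, 43, 43, 43).
2034-02-07 + 43 days = 2034-03-22.
2034-03-22 + 43 days = 2034-05-04.

2034-03-22, 2034-05-04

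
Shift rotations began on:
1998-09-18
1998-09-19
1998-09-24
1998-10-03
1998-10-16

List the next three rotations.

1998-11-02, 1998-11-23, 1998-12-18

The spacing grows by 4 each time: 1, 5, 9, 13 days.
Next gap: 17 days. 1998-10-16 + 17 days = 1998-11-02.
Next gap: 21 days. 1998-11-02 + 21 days = 1998-11-23.
Next gap: 25 days. 1998-11-23 + 25 days = 1998-12-18.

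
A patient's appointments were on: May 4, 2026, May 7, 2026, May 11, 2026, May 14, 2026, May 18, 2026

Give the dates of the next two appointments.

Every event lands on a Monday or Thursday (gaps cycle 3, 4, 3, 4).
So the schedule is: every Monday and Thursday.
The following Thursday is May 21, 2026.
Next Monday: May 25, 2026.

May 21, 2026; May 25, 2026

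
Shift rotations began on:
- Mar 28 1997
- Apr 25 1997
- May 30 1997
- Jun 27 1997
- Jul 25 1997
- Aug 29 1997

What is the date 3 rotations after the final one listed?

These are Fridays with 28, 35, 28, 28, 35-day gaps.
Each is the final Friday of its month — May 30 1997 is past the 28th, so '4th Friday' doesn't fit.
Last Friday of September 1997: Sep 26 1997.
October 1997 ends with Friday Oct 31 1997.
Last Friday of November 1997: Nov 28 1997.

Nov 28 1997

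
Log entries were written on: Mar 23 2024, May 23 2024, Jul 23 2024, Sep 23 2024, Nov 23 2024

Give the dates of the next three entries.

Each date is the 23rd; the gaps (61, 61, 62, 61) track the month lengths.
The rule is the 23rd of every 2 months.
January 2025: Jan 23 2025.
Next: March 2025 → Mar 23 2025.
Next: May 2025 → May 23 2025.

Jan 23 2025, Mar 23 2025, May 23 2025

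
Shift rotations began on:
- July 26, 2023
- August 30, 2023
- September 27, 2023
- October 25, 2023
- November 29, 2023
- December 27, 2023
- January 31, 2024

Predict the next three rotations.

February 28, 2024; March 27, 2024; April 24, 2024

All Wednesdays; the gaps (35, 28, 28, 35, 28, 35) vary with month length.
This is the last Wednesday of each month.
Last Wednesday of February 2024: February 28, 2024.
March 2024 ends with Wednesday March 27, 2024.
April 2024 ends with Wednesday April 24, 2024.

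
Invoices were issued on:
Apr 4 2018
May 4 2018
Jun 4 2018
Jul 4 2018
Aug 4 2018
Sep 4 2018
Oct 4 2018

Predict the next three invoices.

Gaps: 30, 31, 30, 31, 31, 30 days — not constant. Every event is on the 4th of the month.
Pattern: the 4th of each month.
Next: November 2018 → Nov 4 2018.
Next: December 2018 → Dec 4 2018.
January 2019: Jan 4 2019.

Nov 4 2018, Dec 4 2018, Jan 4 2019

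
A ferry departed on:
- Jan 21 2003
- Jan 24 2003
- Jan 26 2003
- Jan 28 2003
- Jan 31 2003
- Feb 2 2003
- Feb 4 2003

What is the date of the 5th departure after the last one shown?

Gaps: 3, 2, 2, 3, 2, 2 days — not constant, but cyclic with period 3.
The events fall on every Tuesday, Friday and Sunday.
Next Friday: Feb 7 2003.
Next Sunday: Feb 9 2003.
Next Tuesday: Feb 11 2003.
The following Friday is Feb 14 2003.
The following Sunday is Feb 16 2003.

Feb 16 2003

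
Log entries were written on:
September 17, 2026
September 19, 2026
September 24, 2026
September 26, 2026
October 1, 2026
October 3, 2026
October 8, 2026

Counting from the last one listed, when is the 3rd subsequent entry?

October 17, 2026

The gap pattern 2, 5, 2, 5, 2, 5 repeats every 2 events.
These are the Thursdays and Saturdays of each week.
Next Saturday: October 10, 2026.
Next Thursday: October 15, 2026.
Next Saturday: October 17, 2026.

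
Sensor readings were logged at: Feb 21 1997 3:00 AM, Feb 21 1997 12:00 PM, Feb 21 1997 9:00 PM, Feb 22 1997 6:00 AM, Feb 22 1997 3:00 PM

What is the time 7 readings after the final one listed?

Feb 25 1997 6:00 AM

Gaps: 9, 9, 9, 9 hours — each event is 9 hours after the previous one.
Feb 22 1997 3:00 PM + 9 h = Feb 23 1997 12:00 AM.
Feb 23 1997 12:00 AM + 9 h = Feb 23 1997 9:00 AM.
Feb 23 1997 9:00 AM + 9 h = Feb 23 1997 6:00 PM.
Feb 23 1997 6:00 PM + 9 h = Feb 24 1997 3:00 AM.
Feb 24 1997 3:00 AM + 9 h = Feb 24 1997 12:00 PM.
Feb 24 1997 12:00 PM + 9 h = Feb 24 1997 9:00 PM.
Feb 24 1997 9:00 PM + 9 h = Feb 25 1997 6:00 AM.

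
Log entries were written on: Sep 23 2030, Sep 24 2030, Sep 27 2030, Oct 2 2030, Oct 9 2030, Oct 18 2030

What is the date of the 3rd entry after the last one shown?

Gaps: 1, 3, 5, 7, 9 days — each gap is 2 larger than the previous one.
Next gap: 11 days. Oct 18 2030 + 11 days = Oct 29 2030.
Next gap: 13 days. Oct 29 2030 + 13 days = Nov 11 2030.
Next gap: 15 days. Nov 11 2030 + 15 days = Nov 26 2030.

Nov 26 2030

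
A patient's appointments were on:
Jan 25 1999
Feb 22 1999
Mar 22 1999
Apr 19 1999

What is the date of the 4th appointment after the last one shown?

Aug 9 1999

The spacing is 28, 28, 28 days — always 28 days.
Apr 19 1999 + 28 days = May 17 1999.
May 17 1999 + 28 days = Jun 14 1999.
Jun 14 1999 + 28 days = Jul 12 1999.
Jul 12 1999 + 28 days = Aug 9 1999.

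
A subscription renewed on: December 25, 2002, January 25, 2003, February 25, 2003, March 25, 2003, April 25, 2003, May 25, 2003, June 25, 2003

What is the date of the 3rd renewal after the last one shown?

Each date is the 25th; the gaps (31, 31, 28, 31, 30, 31) track the month lengths.
The rule is the 25th of each month.
Next: July 2003 → July 25, 2003.
Next: August 2003 → August 25, 2003.
September 2003: September 25, 2003.

September 25, 2003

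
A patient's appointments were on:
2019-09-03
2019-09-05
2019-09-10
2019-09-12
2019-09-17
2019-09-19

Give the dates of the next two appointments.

2019-09-24, 2019-09-26

The gap pattern 2, 5, 2, 5, 2 repeats every 2 events.
These are the Tuesdays and Thursdays of each week.
Next Tuesday: 2019-09-24.
The following Thursday is 2019-09-26.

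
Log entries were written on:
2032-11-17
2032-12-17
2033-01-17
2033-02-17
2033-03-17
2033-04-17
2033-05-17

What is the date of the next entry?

Each date is the 17th; the gaps (30, 31, 31, 28, 31, 30) track the month lengths.
The rule is the 17th of each month.
Next: June 2033 → 2033-06-17.

2033-06-17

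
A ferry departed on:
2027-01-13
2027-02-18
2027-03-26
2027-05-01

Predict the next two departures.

Every event comes 36 days after the last (36, 36, 36).
2027-05-01 + 36 days = 2027-06-06.
2027-06-06 + 36 days = 2027-07-12.

2027-06-06, 2027-07-12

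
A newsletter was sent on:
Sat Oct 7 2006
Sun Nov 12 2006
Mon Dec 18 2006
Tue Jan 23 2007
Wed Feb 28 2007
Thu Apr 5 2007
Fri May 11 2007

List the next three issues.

Gaps between consecutive events: 36, 36, 36, 36, 36, 36 days — a constant 36-day interval.
Fri May 11 2007 + 36 days = Sat Jun 16 2007.
Sat Jun 16 2007 + 36 days = Sun Jul 22 2007.
Sun Jul 22 2007 + 36 days = Mon Aug 27 2007.

Sat Jun 16 2007, Sun Jul 22 2007, Mon Aug 27 2007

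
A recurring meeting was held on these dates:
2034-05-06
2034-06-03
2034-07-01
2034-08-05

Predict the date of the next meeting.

2034-09-02

These are Saturdays at 28- or 35-day spacing (28, 28, 35).
The pattern: 1st Saturday of the month.
September 2034 — 1st Saturday is 2034-09-02.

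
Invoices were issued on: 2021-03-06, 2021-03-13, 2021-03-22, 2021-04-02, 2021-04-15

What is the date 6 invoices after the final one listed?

2021-08-13

Intervals are 7, 9, 11, 13 days — an arithmetic progression with common difference 2.
Next gap: 15 days. 2021-04-15 + 15 days = 2021-04-30.
Next gap: 17 days. 2021-04-30 + 17 days = 2021-05-17.
Next gap: 19 days. 2021-05-17 + 19 days = 2021-06-05.
Next gap: 21 days. 2021-06-05 + 21 days = 2021-06-26.
Next gap: 23 days. 2021-06-26 + 23 days = 2021-07-19.
Next gap: 25 days. 2021-07-19 + 25 days = 2021-08-13.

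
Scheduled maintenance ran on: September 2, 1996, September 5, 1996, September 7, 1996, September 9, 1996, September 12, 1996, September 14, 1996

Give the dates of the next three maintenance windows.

Every event lands on a Monday or Thursday or Saturday (gaps cycle 3, 2, 2, 3, 2).
So the schedule is: every Monday, Thursday and Saturday.
The following Monday is September 16, 1996.
The following Thursday is September 19, 1996.
The following Saturday is September 21, 1996.

September 16, 1996; September 19, 1996; September 21, 1996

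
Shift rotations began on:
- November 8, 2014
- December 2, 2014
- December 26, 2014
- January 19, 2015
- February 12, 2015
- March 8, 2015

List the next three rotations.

The spacing is 24, 24, 24, 24, 24 days — always 24 days.
March 8, 2015 + 24 days = April 1, 2015.
April 1, 2015 + 24 days = April 25, 2015.
April 25, 2015 + 24 days = May 19, 2015.

April 1, 2015; April 25, 2015; May 19, 2015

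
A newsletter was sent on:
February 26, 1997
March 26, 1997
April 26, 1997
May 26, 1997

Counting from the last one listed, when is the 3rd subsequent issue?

The day-of-month is always 26 (28, 31, 30 days between events).
So this recurs on the 26th of each month.
Next: June 1997 → June 26, 1997.
July 1997: July 26, 1997.
Next: August 1997 → August 26, 1997.

August 26, 1997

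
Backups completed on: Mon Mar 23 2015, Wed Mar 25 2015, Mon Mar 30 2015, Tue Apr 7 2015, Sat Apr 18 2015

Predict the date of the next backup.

Sat May 2 2015

The spacing grows by 3 each time: 2, 5, 8, 11 days.
Next gap: 14 days. Sat Apr 18 2015 + 14 days = Sat May 2 2015.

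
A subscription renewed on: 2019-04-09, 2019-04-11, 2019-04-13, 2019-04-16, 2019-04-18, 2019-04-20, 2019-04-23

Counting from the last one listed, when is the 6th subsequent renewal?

2019-05-07

Every event lands on a Tuesday or Thursday or Saturday (gaps cycle 2, 2, 3, 2, 2, 3).
So the schedule is: every Tuesday, Thursday and Saturday.
The following Thursday is 2019-04-25.
Next Saturday: 2019-04-27.
The following Tuesday is 2019-04-30.
Next Thursday: 2019-05-02.
The following Saturday is 2019-05-04.
The following Tuesday is 2019-05-07.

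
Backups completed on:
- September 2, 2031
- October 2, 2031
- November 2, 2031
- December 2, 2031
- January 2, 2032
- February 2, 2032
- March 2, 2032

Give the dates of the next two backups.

April 2, 2032; May 2, 2032

Gaps: 30, 31, 30, 31, 31, 29 days — not constant. Every event is on the 2nd of the month.
Pattern: the 2nd of each month.
April 2032: April 2, 2032.
May 2032: May 2, 2032.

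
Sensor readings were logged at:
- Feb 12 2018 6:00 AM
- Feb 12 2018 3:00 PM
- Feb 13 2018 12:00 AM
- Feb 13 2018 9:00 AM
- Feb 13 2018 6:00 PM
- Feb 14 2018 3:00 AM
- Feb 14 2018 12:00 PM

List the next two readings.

Gaps: 9, 9, 9, 9, 9, 9 hours — each event is 9 hours after the previous one.
Feb 14 2018 12:00 PM + 9 h = Feb 14 2018 9:00 PM.
Feb 14 2018 9:00 PM + 9 h = Feb 15 2018 6:00 AM.

Feb 14 2018 9:00 PM, Feb 15 2018 6:00 AM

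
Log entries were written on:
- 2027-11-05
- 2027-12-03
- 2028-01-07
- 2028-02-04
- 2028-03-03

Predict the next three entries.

2028-04-07, 2028-05-05, 2028-06-02

These are Fridays at 28- or 35-day spacing (28, 35, 28, 28).
The pattern: 1st Friday of the month.
April 2028 — 1st Friday is 2028-04-07.
1st Friday of May 2028: 2028-05-05.
June 2028 — 1st Friday is 2028-06-02.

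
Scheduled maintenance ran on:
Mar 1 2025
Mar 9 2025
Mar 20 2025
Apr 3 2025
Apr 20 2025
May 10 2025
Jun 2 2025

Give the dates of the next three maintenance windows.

The spacing grows by 3 each time: 8, 11, 14, 17, 20, 23 days.
Next gap: 26 days. Jun 2 2025 + 26 days = Jun 28 2025.
Next gap: 29 days. Jun 28 2025 + 29 days = Jul 27 2025.
Next gap: 32 days. Jul 27 2025 + 32 days = Aug 28 2025.

Jun 28 2025, Jul 27 2025, Aug 28 2025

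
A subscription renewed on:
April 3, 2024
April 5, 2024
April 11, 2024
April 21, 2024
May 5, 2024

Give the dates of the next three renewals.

May 23, 2024; June 14, 2024; July 10, 2024

Gaps: 2, 6, 10, 14 days — each gap is 4 larger than the previous one.
Next gap: 18 days. May 5, 2024 + 18 days = May 23, 2024.
Next gap: 22 days. May 23, 2024 + 22 days = June 14, 2024.
Next gap: 26 days. June 14, 2024 + 26 days = July 10, 2024.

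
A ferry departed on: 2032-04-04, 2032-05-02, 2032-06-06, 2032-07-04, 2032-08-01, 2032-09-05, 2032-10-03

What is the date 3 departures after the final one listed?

2033-01-02

All dates are Sundays, 28, 35, 28, 28, 35, 28 days apart.
Specifically, the 1st Sunday of each month.
November 2032 — 1st Sunday is 2032-11-07.
December 2032 — 1st Sunday is 2032-12-05.
January 2033 — 1st Sunday is 2033-01-02.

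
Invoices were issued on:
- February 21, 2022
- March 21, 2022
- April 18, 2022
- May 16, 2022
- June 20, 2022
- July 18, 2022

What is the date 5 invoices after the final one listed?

December 19, 2022

Gaps: 28, 28, 28, 35, 28 days — a mix of 28 and 35. Every date is a Monday.
Each is the 3rd Monday of its month.
3rd Monday of August 2022: August 15, 2022.
3rd Monday of September 2022: September 19, 2022.
3rd Monday of October 2022: October 17, 2022.
3rd Monday of November 2022: November 21, 2022.
3rd Monday of December 2022: December 19, 2022.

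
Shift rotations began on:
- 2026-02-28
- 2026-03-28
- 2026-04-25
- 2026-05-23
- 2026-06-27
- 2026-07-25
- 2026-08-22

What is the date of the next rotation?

2026-09-26

All dates are Saturdays, 28, 28, 28, 35, 28, 28 days apart.
Specifically, the 4th Saturday of each month.
4th Saturday of September 2026: 2026-09-26.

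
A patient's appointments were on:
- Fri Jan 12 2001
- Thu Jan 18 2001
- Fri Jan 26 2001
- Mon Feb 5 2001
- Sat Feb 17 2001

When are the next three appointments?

Intervals are 6, 8, 10, 12 days — an arithmetic progression with common difference 2.
Next gap: 14 days. Sat Feb 17 2001 + 14 days = Sat Mar 3 2001.
Next gap: 16 days. Sat Mar 3 2001 + 16 days = Mon Mar 19 2001.
Next gap: 18 days. Mon Mar 19 2001 + 18 days = Fri Apr 6 2001.

Sat Mar 3 2001, Mon Mar 19 2001, Fri Apr 6 2001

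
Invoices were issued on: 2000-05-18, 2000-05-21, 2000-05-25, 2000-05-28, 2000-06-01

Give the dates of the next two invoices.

2000-06-04, 2000-06-08

Every event lands on a Thursday or Sunday (gaps cycle 3, 4, 3, 4).
So the schedule is: every Thursday and Sunday.
The following Sunday is 2000-06-04.
Next Thursday: 2000-06-08.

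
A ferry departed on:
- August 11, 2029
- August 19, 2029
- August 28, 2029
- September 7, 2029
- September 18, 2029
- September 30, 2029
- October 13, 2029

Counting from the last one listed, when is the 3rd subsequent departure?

November 27, 2029

The spacing grows by 1 each time: 8, 9, 10, 11, 12, 13 days.
Next gap: 14 days. October 13, 2029 + 14 days = October 27, 2029.
Next gap: 15 days. October 27, 2029 + 15 days = November 11, 2029.
Next gap: 16 days. November 11, 2029 + 16 days = November 27, 2029.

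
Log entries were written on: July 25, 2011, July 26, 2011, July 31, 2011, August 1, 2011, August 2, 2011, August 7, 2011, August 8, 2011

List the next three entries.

The gap pattern 1, 5, 1, 1, 5, 1 repeats every 3 events.
These are the Mondays, Tuesdays and Sundays of each week.
The following Tuesday is August 9, 2011.
The following Sunday is August 14, 2011.
Next Monday: August 15, 2011.

August 9, 2011; August 14, 2011; August 15, 2011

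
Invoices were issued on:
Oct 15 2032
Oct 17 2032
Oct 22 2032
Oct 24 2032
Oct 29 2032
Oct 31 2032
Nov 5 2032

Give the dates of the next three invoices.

Every event lands on a Friday or Sunday (gaps cycle 2, 5, 2, 5, 2, 5).
So the schedule is: every Friday and Sunday.
Next Sunday: Nov 7 2032.
Next Friday: Nov 12 2032.
The following Sunday is Nov 14 2032.

Nov 7 2032, Nov 12 2032, Nov 14 2032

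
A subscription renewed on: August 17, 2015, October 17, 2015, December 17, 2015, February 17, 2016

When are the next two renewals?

Gaps: 61, 61, 62 days — not constant. Every event is on the 17th of the month.
Pattern: the 17th of every 2 months.
April 2016: April 17, 2016.
Next: June 2016 → June 17, 2016.

April 17, 2016; June 17, 2016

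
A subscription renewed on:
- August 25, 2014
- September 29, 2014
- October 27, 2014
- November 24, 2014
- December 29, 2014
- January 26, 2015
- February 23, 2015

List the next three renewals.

March 30, 2015; April 27, 2015; May 25, 2015

These are Mondays with 35, 28, 28, 35, 28, 28-day gaps.
Each is the final Monday of its month — September 29, 2014 is past the 28th, so '4th Monday' doesn't fit.
March 2015 ends with Monday March 30, 2015.
Last Monday of April 2015: April 27, 2015.
Last Monday of May 2015: May 25, 2015.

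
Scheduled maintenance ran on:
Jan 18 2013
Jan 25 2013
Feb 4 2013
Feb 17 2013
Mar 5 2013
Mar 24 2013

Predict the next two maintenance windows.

Gaps: 7, 10, 13, 16, 19 days — each gap is 3 larger than the previous one.
Next gap: 22 days. Mar 24 2013 + 22 days = Apr 15 2013.
Next gap: 25 days. Apr 15 2013 + 25 days = May 10 2013.

Apr 15 2013, May 10 2013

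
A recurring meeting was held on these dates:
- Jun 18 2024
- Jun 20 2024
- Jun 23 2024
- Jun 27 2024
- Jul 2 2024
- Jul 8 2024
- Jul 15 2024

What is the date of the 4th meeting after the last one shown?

Gaps: 2, 3, 4, 5, 6, 7 days — each gap is 1 larger than the previous one.
Next gap: 8 days. Jul 15 2024 + 8 days = Jul 23 2024.
Next gap: 9 days. Jul 23 2024 + 9 days = Aug 1 2024.
Next gap: 10 days. Aug 1 2024 + 10 days = Aug 11 2024.
Next gap: 11 days. Aug 11 2024 + 11 days = Aug 22 2024.

Aug 22 2024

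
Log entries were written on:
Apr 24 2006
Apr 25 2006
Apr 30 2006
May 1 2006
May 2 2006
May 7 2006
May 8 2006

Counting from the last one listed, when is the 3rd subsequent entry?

May 15 2006

The gap pattern 1, 5, 1, 1, 5, 1 repeats every 3 events.
These are the Mondays, Tuesdays and Sundays of each week.
Next Tuesday: May 9 2006.
Next Sunday: May 14 2006.
Next Monday: May 15 2006.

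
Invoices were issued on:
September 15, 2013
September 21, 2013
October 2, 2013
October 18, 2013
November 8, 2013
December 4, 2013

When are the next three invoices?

January 4, 2014; February 9, 2014; March 22, 2014

Gaps: 6, 11, 16, 21, 26 days — each gap is 5 larger than the previous one.
Next gap: 31 days. December 4, 2013 + 31 days = January 4, 2014.
Next gap: 36 days. January 4, 2014 + 36 days = February 9, 2014.
Next gap: 41 days. February 9, 2014 + 41 days = March 22, 2014.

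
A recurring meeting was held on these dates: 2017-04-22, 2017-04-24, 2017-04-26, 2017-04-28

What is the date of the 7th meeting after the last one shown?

Every event comes 2 days after the last (2, 2, 2).
2017-04-28 + 2 days = 2017-04-30.
2017-04-30 + 2 days = 2017-05-02.
2017-05-02 + 2 days = 2017-05-04.
2017-05-04 + 2 days = 2017-05-06.
2017-05-06 + 2 days = 2017-05-08.
2017-05-08 + 2 days = 2017-05-10.
2017-05-10 + 2 days = 2017-05-12.

2017-05-12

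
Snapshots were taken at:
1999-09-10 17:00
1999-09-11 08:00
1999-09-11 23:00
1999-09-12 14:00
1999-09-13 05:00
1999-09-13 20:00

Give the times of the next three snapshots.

1999-09-14 11:00, 1999-09-15 02:00, 1999-09-15 17:00

Gaps: 15, 15, 15, 15, 15 hours — each event is 15 hours after the previous one.
1999-09-13 20:00 + 15 h = 1999-09-14 11:00.
1999-09-14 11:00 + 15 h = 1999-09-15 02:00.
1999-09-15 02:00 + 15 h = 1999-09-15 17:00.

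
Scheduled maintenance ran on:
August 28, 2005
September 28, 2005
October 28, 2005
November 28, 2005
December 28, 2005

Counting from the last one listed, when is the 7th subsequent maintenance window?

The day-of-month is always 28 (31, 30, 31, 30 days between events).
So this recurs on the 28th of each month.
January 2006: January 28, 2006.
February 2006: February 28, 2006.
March 2006: March 28, 2006.
Next: April 2006 → April 28, 2006.
May 2006: May 28, 2006.
Next: June 2006 → June 28, 2006.
July 2006: July 28, 2006.

July 28, 2006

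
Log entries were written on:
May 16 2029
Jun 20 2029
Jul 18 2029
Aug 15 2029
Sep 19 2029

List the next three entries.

Oct 17 2029, Nov 21 2029, Dec 19 2029

These are Wednesdays at 28- or 35-day spacing (35, 28, 28, 35).
The pattern: 3rd Wednesday of the month.
October 2029 — 3rd Wednesday is Oct 17 2029.
November 2029 — 3rd Wednesday is Nov 21 2029.
3rd Wednesday of December 2029: Dec 19 2029.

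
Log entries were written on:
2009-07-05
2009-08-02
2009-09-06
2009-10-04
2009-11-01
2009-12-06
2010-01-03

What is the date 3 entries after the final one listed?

These are Sundays at 28- or 35-day spacing (28, 35, 28, 28, 35, 28).
The pattern: 1st Sunday of the month.
February 2010 — 1st Sunday is 2010-02-07.
1st Sunday of March 2010: 2010-03-07.
April 2010 — 1st Sunday is 2010-04-04.

2010-04-04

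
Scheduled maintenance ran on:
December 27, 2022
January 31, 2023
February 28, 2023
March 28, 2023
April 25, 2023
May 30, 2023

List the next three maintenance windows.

June 27, 2023; July 25, 2023; August 29, 2023

These are Tuesdays with 35, 28, 28, 28, 35-day gaps.
Each is the final Tuesday of its month — January 31, 2023 is past the 28th, so '4th Tuesday' doesn't fit.
Last Tuesday of June 2023: June 27, 2023.
Last Tuesday of July 2023: July 25, 2023.
August 2023 ends with Tuesday August 29, 2023.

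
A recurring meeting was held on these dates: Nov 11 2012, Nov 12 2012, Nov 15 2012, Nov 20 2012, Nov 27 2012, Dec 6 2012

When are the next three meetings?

Intervals are 1, 3, 5, 7, 9 days — an arithmetic progression with common difference 2.
Next gap: 11 days. Dec 6 2012 + 11 days = Dec 17 2012.
Next gap: 13 days. Dec 17 2012 + 13 days = Dec 30 2012.
Next gap: 15 days. Dec 30 2012 + 15 days = Jan 14 2013.

Dec 17 2012, Dec 30 2012, Jan 14 2013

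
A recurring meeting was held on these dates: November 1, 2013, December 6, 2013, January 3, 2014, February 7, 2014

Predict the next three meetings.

Gaps: 35, 28, 35 days — a mix of 28 and 35. Every date is a Friday.
Each is the 1st Friday of its month.
1st Friday of March 2014: March 7, 2014.
April 2014 — 1st Friday is April 4, 2014.
May 2014 — 1st Friday is May 2, 2014.

March 7, 2014; April 4, 2014; May 2, 2014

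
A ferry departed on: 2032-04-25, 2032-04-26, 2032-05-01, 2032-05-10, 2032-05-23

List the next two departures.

Gaps: 1, 5, 9, 13 days — each gap is 4 larger than the previous one.
Next gap: 17 days. 2032-05-23 + 17 days = 2032-06-09.
Next gap: 21 days. 2032-06-09 + 21 days = 2032-06-30.

2032-06-09, 2032-06-30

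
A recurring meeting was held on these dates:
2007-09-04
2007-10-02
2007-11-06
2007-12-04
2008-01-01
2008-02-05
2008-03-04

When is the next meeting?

2008-04-01

These are Tuesdays at 28- or 35-day spacing (28, 35, 28, 28, 35, 28).
The pattern: 1st Tuesday of the month.
1st Tuesday of April 2008: 2008-04-01.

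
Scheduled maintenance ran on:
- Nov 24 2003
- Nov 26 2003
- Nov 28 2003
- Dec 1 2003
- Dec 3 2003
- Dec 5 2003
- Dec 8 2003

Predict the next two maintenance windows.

Dec 10 2003, Dec 12 2003

The gap pattern 2, 2, 3, 2, 2, 3 repeats every 3 events.
These are the Mondays, Wednesdays and Fridays of each week.
The following Wednesday is Dec 10 2003.
Next Friday: Dec 12 2003.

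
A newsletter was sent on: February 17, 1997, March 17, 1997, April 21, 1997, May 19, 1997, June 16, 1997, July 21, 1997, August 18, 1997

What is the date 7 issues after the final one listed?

Gaps: 28, 35, 28, 28, 35, 28 days — a mix of 28 and 35. Every date is a Monday.
Each is the 3rd Monday of its month.
September 1997 — 3rd Monday is September 15, 1997.
October 1997 — 3rd Monday is October 20, 1997.
November 1997 — 3rd Monday is November 17, 1997.
3rd Monday of December 1997: December 15, 1997.
3rd Monday of January 1998: January 19, 1998.
3rd Monday of February 1998: February 16, 1998.
March 1998 — 3rd Monday is March 16, 1998.

March 16, 1998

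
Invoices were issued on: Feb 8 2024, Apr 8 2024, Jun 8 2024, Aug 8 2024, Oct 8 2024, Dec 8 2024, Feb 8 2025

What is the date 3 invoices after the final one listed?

Aug 8 2025

Each date is the 8th; the gaps (60, 61, 61, 61, 61, 62) track the month lengths.
The rule is the 8th of every 2 months.
Next: April 2025 → Apr 8 2025.
June 2025: Jun 8 2025.
Next: August 2025 → Aug 8 2025.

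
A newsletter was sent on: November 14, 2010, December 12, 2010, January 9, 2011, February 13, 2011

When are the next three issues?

March 13, 2011; April 10, 2011; May 8, 2011

All dates are Sundays, 28, 28, 35 days apart.
Specifically, the 2nd Sunday of each month.
March 2011 — 2nd Sunday is March 13, 2011.
2nd Sunday of April 2011: April 10, 2011.
May 2011 — 2nd Sunday is May 8, 2011.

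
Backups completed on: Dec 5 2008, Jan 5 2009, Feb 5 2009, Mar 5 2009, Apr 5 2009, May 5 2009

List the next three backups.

Jun 5 2009, Jul 5 2009, Aug 5 2009

Each date is the 5th; the gaps (31, 31, 28, 31, 30) track the month lengths.
The rule is the 5th of each month.
Next: June 2009 → Jun 5 2009.
Next: July 2009 → Jul 5 2009.
Next: August 2009 → Aug 5 2009.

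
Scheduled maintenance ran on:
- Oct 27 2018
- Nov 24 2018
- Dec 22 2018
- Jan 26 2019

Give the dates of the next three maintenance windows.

Feb 23 2019, Mar 23 2019, Apr 27 2019

Gaps: 28, 28, 35 days — a mix of 28 and 35. Every date is a Saturday.
Each is the 4th Saturday of its month.
4th Saturday of February 2019: Feb 23 2019.
4th Saturday of March 2019: Mar 23 2019.
4th Saturday of April 2019: Apr 27 2019.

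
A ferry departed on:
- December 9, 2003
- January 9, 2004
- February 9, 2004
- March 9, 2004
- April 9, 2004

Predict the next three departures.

May 9, 2004; June 9, 2004; July 9, 2004

Each date is the 9th; the gaps (31, 31, 29, 31) track the month lengths.
The rule is the 9th of each month.
May 2004: May 9, 2004.
June 2004: June 9, 2004.
Next: July 2004 → July 9, 2004.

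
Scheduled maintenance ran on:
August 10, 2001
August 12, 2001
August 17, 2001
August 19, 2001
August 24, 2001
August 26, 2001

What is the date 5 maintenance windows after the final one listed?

September 14, 2001

Gaps: 2, 5, 2, 5, 2 days — not constant, but cyclic with period 2.
The events fall on every Friday and Sunday.
The following Friday is August 31, 2001.
Next Sunday: September 2, 2001.
Next Friday: September 7, 2001.
Next Sunday: September 9, 2001.
The following Friday is September 14, 2001.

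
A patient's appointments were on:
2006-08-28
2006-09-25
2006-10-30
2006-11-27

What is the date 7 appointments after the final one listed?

2007-06-25

All Mondays; the gaps (28, 35, 28) vary with month length.
This is the last Monday of each month.
Last Monday of December 2006: 2006-12-25.
Last Monday of January 2007: 2007-01-29.
February 2007 ends with Monday 2007-02-26.
March 2007 ends with Monday 2007-03-26.
April 2007 ends with Monday 2007-04-30.
May 2007 ends with Monday 2007-05-28.
June 2007 ends with Monday 2007-06-25.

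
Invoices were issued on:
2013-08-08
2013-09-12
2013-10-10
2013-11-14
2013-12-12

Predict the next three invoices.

These are Thursdays at 28- or 35-day spacing (35, 28, 35, 28).
The pattern: 2nd Thursday of the month.
January 2014 — 2nd Thursday is 2014-01-09.
2nd Thursday of February 2014: 2014-02-13.
2nd Thursday of March 2014: 2014-03-13.

2014-01-09, 2014-02-13, 2014-03-13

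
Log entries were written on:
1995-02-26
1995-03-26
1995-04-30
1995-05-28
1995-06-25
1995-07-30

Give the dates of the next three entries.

These are Sundays with 28, 35, 28, 28, 35-day gaps.
Each is the final Sunday of its month — 1995-04-30 is past the 28th, so '4th Sunday' doesn't fit.
August 1995 ends with Sunday 1995-08-27.
Last Sunday of September 1995: 1995-09-24.
October 1995 ends with Sunday 1995-10-29.

1995-08-27, 1995-09-24, 1995-10-29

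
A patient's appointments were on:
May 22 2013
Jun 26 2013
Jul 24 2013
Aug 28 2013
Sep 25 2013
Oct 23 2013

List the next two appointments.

Nov 27 2013, Dec 25 2013

These are Wednesdays at 28- or 35-day spacing (35, 28, 35, 28, 28).
The pattern: 4th Wednesday of the month.
4th Wednesday of November 2013: Nov 27 2013.
December 2013 — 4th Wednesday is Dec 25 2013.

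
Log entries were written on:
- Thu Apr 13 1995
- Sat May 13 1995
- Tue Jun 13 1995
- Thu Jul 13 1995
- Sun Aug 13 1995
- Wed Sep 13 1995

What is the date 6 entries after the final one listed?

Wed Mar 13 1996

Gaps: 30, 31, 30, 31, 31 days — not constant. Every event is on the 13th of the month.
Pattern: the 13th of each month.
October 1995: Fri Oct 13 1995.
Next: November 1995 → Mon Nov 13 1995.
December 1995: Wed Dec 13 1995.
January 1996: Sat Jan 13 1996.
Next: February 1996 → Tue Feb 13 1996.
Next: March 1996 → Wed Mar 13 1996.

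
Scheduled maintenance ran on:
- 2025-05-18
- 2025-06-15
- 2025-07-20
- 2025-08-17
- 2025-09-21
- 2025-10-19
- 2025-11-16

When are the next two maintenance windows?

2025-12-21, 2026-01-18

These are Sundays at 28- or 35-day spacing (28, 35, 28, 35, 28, 28).
The pattern: 3rd Sunday of the month.
December 2025 — 3rd Sunday is 2025-12-21.
January 2026 — 3rd Sunday is 2026-01-18.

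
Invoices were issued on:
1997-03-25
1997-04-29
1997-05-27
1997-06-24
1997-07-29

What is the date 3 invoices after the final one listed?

Every date is a Tuesday; gaps 35, 28, 28, 35 days.
Each is the last Tuesday of its month (at least one falls on the 29th or later, ruling out '4th Tuesday').
Last Tuesday of August 1997: 1997-08-26.
September 1997 ends with Tuesday 1997-09-30.
October 1997 ends with Tuesday 1997-10-28.

1997-10-28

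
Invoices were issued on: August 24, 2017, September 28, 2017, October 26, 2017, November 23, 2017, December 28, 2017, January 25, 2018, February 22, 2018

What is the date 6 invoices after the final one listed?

August 23, 2018

Gaps: 35, 28, 28, 35, 28, 28 days — a mix of 28 and 35. Every date is a Thursday.
Each is the 4th Thursday of its month.
4th Thursday of March 2018: March 22, 2018.
April 2018 — 4th Thursday is April 26, 2018.
May 2018 — 4th Thursday is May 24, 2018.
4th Thursday of June 2018: June 28, 2018.
July 2018 — 4th Thursday is July 26, 2018.
4th Thursday of August 2018: August 23, 2018.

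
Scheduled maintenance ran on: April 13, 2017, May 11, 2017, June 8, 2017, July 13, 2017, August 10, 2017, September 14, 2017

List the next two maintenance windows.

October 12, 2017; November 9, 2017

Gaps: 28, 28, 35, 28, 35 days — a mix of 28 and 35. Every date is a Thursday.
Each is the 2nd Thursday of its month.
October 2017 — 2nd Thursday is October 12, 2017.
November 2017 — 2nd Thursday is November 9, 2017.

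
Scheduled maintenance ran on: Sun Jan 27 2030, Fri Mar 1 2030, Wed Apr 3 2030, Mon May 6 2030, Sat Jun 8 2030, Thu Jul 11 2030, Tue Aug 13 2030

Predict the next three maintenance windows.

Sun Sep 15 2030, Fri Oct 18 2030, Wed Nov 20 2030

Gaps between consecutive events: 33, 33, 33, 33, 33, 33 days — a constant 33-day interval.
Tue Aug 13 2030 + 33 days = Sun Sep 15 2030.
Sun Sep 15 2030 + 33 days = Fri Oct 18 2030.
Fri Oct 18 2030 + 33 days = Wed Nov 20 2030.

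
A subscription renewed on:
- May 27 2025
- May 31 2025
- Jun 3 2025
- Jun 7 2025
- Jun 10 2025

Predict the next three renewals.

Jun 14 2025, Jun 17 2025, Jun 21 2025

The gap pattern 4, 3, 4, 3 repeats every 2 events.
These are the Tuesdays and Saturdays of each week.
The following Saturday is Jun 14 2025.
Next Tuesday: Jun 17 2025.
Next Saturday: Jun 21 2025.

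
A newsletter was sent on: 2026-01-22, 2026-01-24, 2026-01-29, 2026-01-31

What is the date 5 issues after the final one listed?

2026-02-19

Every event lands on a Thursday or Saturday (gaps cycle 2, 5, 2).
So the schedule is: every Thursday and Saturday.
The following Thursday is 2026-02-05.
Next Saturday: 2026-02-07.
The following Thursday is 2026-02-12.
The following Saturday is 2026-02-14.
Next Thursday: 2026-02-19.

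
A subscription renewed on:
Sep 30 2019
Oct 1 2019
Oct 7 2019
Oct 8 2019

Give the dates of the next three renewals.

Every event lands on a Monday or Tuesday (gaps cycle 1, 6, 1).
So the schedule is: every Monday and Tuesday.
Next Monday: Oct 14 2019.
The following Tuesday is Oct 15 2019.
Next Monday: Oct 21 2019.

Oct 14 2019, Oct 15 2019, Oct 21 2019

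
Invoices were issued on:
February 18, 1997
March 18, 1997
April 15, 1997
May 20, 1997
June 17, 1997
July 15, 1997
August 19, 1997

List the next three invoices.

Gaps: 28, 28, 35, 28, 28, 35 days — a mix of 28 and 35. Every date is a Tuesday.
Each is the 3rd Tuesday of its month.
3rd Tuesday of September 1997: September 16, 1997.
3rd Tuesday of October 1997: October 21, 1997.
November 1997 — 3rd Tuesday is November 18, 1997.

September 16, 1997; October 21, 1997; November 18, 1997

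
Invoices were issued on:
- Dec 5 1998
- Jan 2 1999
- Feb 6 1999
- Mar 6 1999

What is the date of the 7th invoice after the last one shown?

Oct 2 1999

These are Saturdays at 28- or 35-day spacing (28, 35, 28).
The pattern: 1st Saturday of the month.
1st Saturday of April 1999: Apr 3 1999.
1st Saturday of May 1999: May 1 1999.
1st Saturday of June 1999: Jun 5 1999.
1st Saturday of July 1999: Jul 3 1999.
1st Saturday of August 1999: Aug 7 1999.
September 1999 — 1st Saturday is Sep 4 1999.
1st Saturday of October 1999: Oct 2 1999.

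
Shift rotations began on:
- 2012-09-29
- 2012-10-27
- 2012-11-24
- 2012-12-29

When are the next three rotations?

2013-01-26, 2013-02-23, 2013-03-30

These are Saturdays with 28, 28, 35-day gaps.
Each is the final Saturday of its month — 2012-09-29 is past the 28th, so '4th Saturday' doesn't fit.
January 2013 ends with Saturday 2013-01-26.
Last Saturday of February 2013: 2013-02-23.
March 2013 ends with Saturday 2013-03-30.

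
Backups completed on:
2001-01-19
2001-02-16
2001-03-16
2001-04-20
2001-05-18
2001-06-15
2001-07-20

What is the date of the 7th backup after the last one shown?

All dates are Fridays, 28, 28, 35, 28, 28, 35 days apart.
Specifically, the 3rd Friday of each month.
August 2001 — 3rd Friday is 2001-08-17.
3rd Friday of September 2001: 2001-09-21.
3rd Friday of October 2001: 2001-10-19.
November 2001 — 3rd Friday is 2001-11-16.
3rd Friday of December 2001: 2001-12-21.
January 2002 — 3rd Friday is 2002-01-18.
3rd Friday of February 2002: 2002-02-15.

2002-02-15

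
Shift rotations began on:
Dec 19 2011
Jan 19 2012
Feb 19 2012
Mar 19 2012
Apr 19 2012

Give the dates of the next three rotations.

The day-of-month is always 19 (31, 31, 29, 31 days between events).
So this recurs on the 19th of each month.
Next: May 2012 → May 19 2012.
Next: June 2012 → Jun 19 2012.
Next: July 2012 → Jul 19 2012.

May 19 2012, Jun 19 2012, Jul 19 2012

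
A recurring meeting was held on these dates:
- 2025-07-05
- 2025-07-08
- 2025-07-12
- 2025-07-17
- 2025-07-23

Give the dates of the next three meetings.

2025-07-30, 2025-08-07, 2025-08-16

Gaps: 3, 4, 5, 6 days — each gap is 1 larger than the previous one.
Next gap: 7 days. 2025-07-23 + 7 days = 2025-07-30.
Next gap: 8 days. 2025-07-30 + 8 days = 2025-08-07.
Next gap: 9 days. 2025-08-07 + 9 days = 2025-08-16.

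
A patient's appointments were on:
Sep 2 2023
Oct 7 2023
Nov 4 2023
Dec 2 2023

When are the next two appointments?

Jan 6 2024, Feb 3 2024

All dates are Saturdays, 35, 28, 28 days apart.
Specifically, the 1st Saturday of each month.
January 2024 — 1st Saturday is Jan 6 2024.
February 2024 — 1st Saturday is Feb 3 2024.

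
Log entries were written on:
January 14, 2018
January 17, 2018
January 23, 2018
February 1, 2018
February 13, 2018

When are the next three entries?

February 28, 2018; March 18, 2018; April 8, 2018

Gaps: 3, 6, 9, 12 days — each gap is 3 larger than the previous one.
Next gap: 15 days. February 13, 2018 + 15 days = February 28, 2018.
Next gap: 18 days. February 28, 2018 + 18 days = March 18, 2018.
Next gap: 21 days. March 18, 2018 + 21 days = April 8, 2018.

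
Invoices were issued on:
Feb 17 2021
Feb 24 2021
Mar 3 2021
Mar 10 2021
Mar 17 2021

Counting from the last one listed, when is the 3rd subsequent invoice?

Apr 7 2021

Gaps between consecutive events: 7, 7, 7, 7 days — a constant 7-day interval.
Mar 17 2021 + 7 days = Mar 24 2021.
Mar 24 2021 + 7 days = Mar 31 2021.
Mar 31 2021 + 7 days = Apr 7 2021.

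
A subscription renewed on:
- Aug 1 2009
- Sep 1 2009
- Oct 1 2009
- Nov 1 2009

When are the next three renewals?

Dec 1 2009, Jan 1 2010, Feb 1 2010

Gaps: 31, 30, 31 days — not constant. Every event is on the 1st of the month.
Pattern: the 1st of each month.
Next: December 2009 → Dec 1 2009.
January 2010: Jan 1 2010.
February 2010: Feb 1 2010.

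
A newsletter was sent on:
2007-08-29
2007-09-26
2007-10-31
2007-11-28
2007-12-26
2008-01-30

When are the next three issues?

2008-02-27, 2008-03-26, 2008-04-30

Every date is a Wednesday; gaps 28, 35, 28, 28, 35 days.
Each is the last Wednesday of its month (at least one falls on the 29th or later, ruling out '4th Wednesday').
Last Wednesday of February 2008: 2008-02-27.
Last Wednesday of March 2008: 2008-03-26.
April 2008 ends with Wednesday 2008-04-30.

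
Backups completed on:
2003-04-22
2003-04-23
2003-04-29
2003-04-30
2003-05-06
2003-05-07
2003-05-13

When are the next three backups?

2003-05-14, 2003-05-20, 2003-05-21

Gaps: 1, 6, 1, 6, 1, 6 days — not constant, but cyclic with period 2.
The events fall on every Tuesday and Wednesday.
The following Wednesday is 2003-05-14.
The following Tuesday is 2003-05-20.
The following Wednesday is 2003-05-21.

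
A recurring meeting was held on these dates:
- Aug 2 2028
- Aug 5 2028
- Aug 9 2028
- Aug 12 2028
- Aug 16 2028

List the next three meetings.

Gaps: 3, 4, 3, 4 days — not constant, but cyclic with period 2.
The events fall on every Wednesday and Saturday.
Next Saturday: Aug 19 2028.
Next Wednesday: Aug 23 2028.
Next Saturday: Aug 26 2028.

Aug 19 2028, Aug 23 2028, Aug 26 2028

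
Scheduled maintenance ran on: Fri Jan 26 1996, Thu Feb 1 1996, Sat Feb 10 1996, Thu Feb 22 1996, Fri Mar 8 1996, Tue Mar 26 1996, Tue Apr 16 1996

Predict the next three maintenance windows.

The spacing grows by 3 each time: 6, 9, 12, 15, 18, 21 days.
Next gap: 24 days. Tue Apr 16 1996 + 24 days = Fri May 10 1996.
Next gap: 27 days. Fri May 10 1996 + 27 days = Thu Jun 6 1996.
Next gap: 30 days. Thu Jun 6 1996 + 30 days = Sat Jul 6 1996.

Fri May 10 1996, Thu Jun 6 1996, Sat Jul 6 1996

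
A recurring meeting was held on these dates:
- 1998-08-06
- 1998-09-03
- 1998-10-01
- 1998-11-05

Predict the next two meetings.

1998-12-03, 1999-01-07

All dates are Thursdays, 28, 28, 35 days apart.
Specifically, the 1st Thursday of each month.
1st Thursday of December 1998: 1998-12-03.
January 1999 — 1st Thursday is 1999-01-07.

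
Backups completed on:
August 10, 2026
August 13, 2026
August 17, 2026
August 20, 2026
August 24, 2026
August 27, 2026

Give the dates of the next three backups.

August 31, 2026; September 3, 2026; September 7, 2026

Gaps: 3, 4, 3, 4, 3 days — not constant, but cyclic with period 2.
The events fall on every Monday and Thursday.
Next Monday: August 31, 2026.
Next Thursday: September 3, 2026.
The following Monday is September 7, 2026.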